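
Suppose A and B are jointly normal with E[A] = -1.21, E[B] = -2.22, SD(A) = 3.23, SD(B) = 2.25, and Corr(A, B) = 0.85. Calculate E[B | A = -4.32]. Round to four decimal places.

E[B | A=x] = μ_B + ρ(σ_B/σ_A)(x − μ_A) for jointly normal variables.
E[B | A=-4.32] = -2.22 + (0.85)·(2.25/3.23)·(-4.32 − (-1.21)) = -2.22 + (0.592105)·(-3.11) = -4.0614.

-4.0614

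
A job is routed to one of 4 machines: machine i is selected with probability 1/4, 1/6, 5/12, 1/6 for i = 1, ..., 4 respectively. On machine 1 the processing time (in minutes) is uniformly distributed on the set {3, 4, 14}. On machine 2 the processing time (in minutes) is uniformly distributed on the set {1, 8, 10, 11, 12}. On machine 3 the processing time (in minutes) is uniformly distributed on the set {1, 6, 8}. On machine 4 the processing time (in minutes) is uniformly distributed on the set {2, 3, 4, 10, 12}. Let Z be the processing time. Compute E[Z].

E[Z | machine 1] = (3+4+14)/3 = 7.
E[Z | machine 2] = (1+8+10+11+12)/5 = 42/5.
E[Z | machine 3] = (1+6+8)/3 = 5.
E[Z | machine 4] = (2+3+4+10+12)/5 = 31/5.
By the law of total expectation,
E[Z] = (1/4)·(7) + (1/6)·(42/5) + (5/12)·(5) + (1/6)·(31/5) = 94/15.

94/15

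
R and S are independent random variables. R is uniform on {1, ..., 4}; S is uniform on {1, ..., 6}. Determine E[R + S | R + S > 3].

136/21

P(R + S > 3) = 7/8.
Summing (R+S)·P(x,y) over outcomes with R + S > 3 gives 17/3.
E[R + S | R + S > 3] = (17/3) / (7/8) = 136/21.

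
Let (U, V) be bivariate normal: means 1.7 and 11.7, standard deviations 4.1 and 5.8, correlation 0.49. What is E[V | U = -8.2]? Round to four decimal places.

4.8376

The regression of V on U has slope ρ·σ_V/σ_U and passes through (μ_U, μ_V).
E[V | U=-8.2] = 11.7 + (0.49)·(5.8/4.1)·(-8.2 − (1.7)) = 11.7 + (0.69317)·(-9.9) = 4.8376.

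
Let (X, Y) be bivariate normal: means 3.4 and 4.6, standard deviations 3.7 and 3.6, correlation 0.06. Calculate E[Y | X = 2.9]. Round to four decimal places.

E[Y | X=x] = μ_Y + ρ(σ_Y/σ_X)(x − μ_X) for jointly normal variables.
E[Y | X=2.9] = 4.6 + (0.06)·(3.6/3.7)·(2.9 − (3.4)) = 4.6 + (0.058378)·(-0.5) = 4.5708.

4.5708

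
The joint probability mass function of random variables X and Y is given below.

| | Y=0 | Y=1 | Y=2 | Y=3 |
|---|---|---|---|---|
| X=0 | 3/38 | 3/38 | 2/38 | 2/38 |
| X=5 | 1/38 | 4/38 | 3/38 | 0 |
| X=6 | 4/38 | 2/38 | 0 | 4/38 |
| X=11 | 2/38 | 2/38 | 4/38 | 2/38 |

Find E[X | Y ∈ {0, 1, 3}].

P(Y ∈ {0, 1, 3}) = 29/38.
Summing X·P(X=x,Y=y) over the conditioning event gives 151/38.
E[X | Y ∈ {0, 1, 3}] = (151/38) / (29/38) = 151/29.

151/29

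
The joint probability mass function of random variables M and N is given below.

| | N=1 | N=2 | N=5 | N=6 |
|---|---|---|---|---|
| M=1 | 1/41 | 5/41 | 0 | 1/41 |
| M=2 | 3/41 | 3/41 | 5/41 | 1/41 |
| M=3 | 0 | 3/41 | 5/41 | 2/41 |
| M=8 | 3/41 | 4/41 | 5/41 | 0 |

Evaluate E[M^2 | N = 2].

20

P(N = 2) = 15/41.
Σ M^2·P over the event = 1·(5/41) + 4·(3/41) + 9·(3/41) + 64·(4/41) = 300/41.
E[M^2 | N = 2] = (300/41) / (15/41) = 20.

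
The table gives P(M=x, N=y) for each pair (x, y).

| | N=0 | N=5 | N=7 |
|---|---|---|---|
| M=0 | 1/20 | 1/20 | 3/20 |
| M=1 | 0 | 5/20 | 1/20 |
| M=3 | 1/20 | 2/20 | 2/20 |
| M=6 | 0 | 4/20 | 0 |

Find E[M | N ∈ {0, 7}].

5/4

P(N ∈ {0, 7}) = 2/5.
Σ M·P over the event = 0·(1/20) + 0·(3/20) + 1·(1/20) + 3·(1/20) + 3·(2/20) = 1/2.
E[M | N ∈ {0, 7}] = (1/2) / (2/5) = 5/4.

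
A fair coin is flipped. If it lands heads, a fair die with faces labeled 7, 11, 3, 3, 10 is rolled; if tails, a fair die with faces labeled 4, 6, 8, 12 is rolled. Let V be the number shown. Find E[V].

143/20

E[V | heads] = (7+11+3+3+10)/5 = 34/5.
E[V | tails] = (4+6+8+12)/4 = 15/2.
By the law of total expectation,
E[V] = (1/2)·(34/5) + (1/2)·(15/2) = 143/20.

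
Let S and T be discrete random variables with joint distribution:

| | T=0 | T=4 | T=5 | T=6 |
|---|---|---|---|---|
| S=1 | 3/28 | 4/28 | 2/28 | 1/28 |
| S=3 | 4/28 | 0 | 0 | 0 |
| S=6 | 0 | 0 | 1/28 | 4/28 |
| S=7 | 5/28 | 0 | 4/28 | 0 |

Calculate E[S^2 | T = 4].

P(T = 4) = 1/7.
Σ S^2·P over the event = 1·(4/28) = 1/7.
E[S^2 | T = 4] = (1/7) / (1/7) = 1.

1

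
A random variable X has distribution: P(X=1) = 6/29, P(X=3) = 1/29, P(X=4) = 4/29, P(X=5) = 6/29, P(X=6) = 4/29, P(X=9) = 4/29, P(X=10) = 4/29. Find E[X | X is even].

20/3

P(X is even) = 12/29.
Σ over the event: 4·4/29 + 6·4/29 + 10·4/29 = 80/29.
E[X | X is even] = (80/29) / (12/29) = 20/3.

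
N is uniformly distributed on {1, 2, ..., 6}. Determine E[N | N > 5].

6

Given N > 5, N is equally likely to be any of {6}.
E[N | N > 5] = (6) / 1 = 6.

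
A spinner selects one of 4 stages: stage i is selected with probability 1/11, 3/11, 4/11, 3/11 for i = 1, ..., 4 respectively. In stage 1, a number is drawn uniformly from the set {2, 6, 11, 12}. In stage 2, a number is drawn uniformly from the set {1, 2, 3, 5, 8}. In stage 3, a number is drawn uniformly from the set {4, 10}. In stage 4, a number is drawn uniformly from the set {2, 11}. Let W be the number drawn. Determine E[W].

1333/220

E[W | stage 1] = (2+6+11+12)/4 = 31/4.
E[W | stage 2] = (1+2+3+5+8)/5 = 19/5.
E[W | stage 3] = (4+10)/2 = 7.
E[W | stage 4] = (2+11)/2 = 13/2.
By the law of total expectation,
E[W] = (1/11)·(31/4) + (3/11)·(19/5) + (4/11)·(7) + (3/11)·(13/2) = 1333/220.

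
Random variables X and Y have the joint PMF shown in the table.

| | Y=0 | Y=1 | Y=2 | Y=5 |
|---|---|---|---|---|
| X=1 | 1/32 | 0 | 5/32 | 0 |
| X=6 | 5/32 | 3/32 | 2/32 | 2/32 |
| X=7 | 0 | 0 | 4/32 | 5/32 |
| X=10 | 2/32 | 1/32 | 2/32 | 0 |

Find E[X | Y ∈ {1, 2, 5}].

35/6

P(Y ∈ {1, 2, 5}) = 3/4.
Σ X·P over the event = 1·(5/32) + 6·(3/32) + 6·(2/32) + 6·(2/32) + 7·(4/32) + 7·(5/32) + 10·(1/32) + 10·(2/32) = 35/8.
E[X | Y ∈ {1, 2, 5}] = (35/8) / (3/4) = 35/6.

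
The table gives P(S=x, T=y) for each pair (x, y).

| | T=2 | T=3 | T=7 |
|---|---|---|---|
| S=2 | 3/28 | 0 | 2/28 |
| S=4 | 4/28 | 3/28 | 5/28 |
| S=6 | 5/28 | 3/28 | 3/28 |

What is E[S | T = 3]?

P(T = 3) = 3/14.
Σ S·P over the event = 4·(3/28) + 6·(3/28) = 15/14.
E[S | T = 3] = (15/14) / (3/14) = 5.

5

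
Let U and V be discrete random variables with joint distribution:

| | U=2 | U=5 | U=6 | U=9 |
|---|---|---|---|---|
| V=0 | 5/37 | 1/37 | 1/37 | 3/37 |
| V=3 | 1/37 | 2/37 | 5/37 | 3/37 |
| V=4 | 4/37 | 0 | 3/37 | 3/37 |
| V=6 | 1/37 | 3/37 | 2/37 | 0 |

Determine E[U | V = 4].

53/10

P(V = 4) = 10/37.
Σ U·P over the event = 2·(4/37) + 6·(3/37) + 9·(3/37) = 53/37.
E[U | V = 4] = (53/37) / (10/37) = 53/10.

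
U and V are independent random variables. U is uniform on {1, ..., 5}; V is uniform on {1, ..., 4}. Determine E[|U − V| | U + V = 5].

Outcomes with U + V = 5: (1,4), (2,3), (3,2), (4,1), each with probability 1/20.
E[|U − V| | U + V = 5] = (3 + 1 + 1 + 3) / 4 = 2.

2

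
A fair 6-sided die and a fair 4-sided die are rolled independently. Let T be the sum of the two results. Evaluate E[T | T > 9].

P(T > 9) = 1/24.
Σ over the event: 10·1/24 = 5/12.
E[T | T > 9] = (5/12) / (1/24) = 10.

10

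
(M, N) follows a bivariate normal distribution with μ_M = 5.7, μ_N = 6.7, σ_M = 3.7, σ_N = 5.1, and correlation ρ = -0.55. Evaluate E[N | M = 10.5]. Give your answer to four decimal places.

For a bivariate normal, E[N | M=x] = μ_N + ρ·(σ_N/σ_M)·(x − μ_M).
E[N | M=10.5] = 6.7 + (-0.55)·(5.1/3.7)·(10.5 − (5.7)) = 6.7 + (-0.75811)·(4.8) = 3.0611.

3.0611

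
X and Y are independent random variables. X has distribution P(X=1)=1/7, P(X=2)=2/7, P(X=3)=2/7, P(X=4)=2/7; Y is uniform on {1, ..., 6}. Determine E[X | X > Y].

10/3

P(X > Y) = 2/7.
Summing X·P(x,y) over outcomes with X > Y gives 20/21.
E[X | X > Y] = (20/21) / (2/7) = 10/3.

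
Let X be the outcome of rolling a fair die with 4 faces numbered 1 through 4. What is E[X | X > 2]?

Given X > 2, X is equally likely to be any of {3, 4}.
E[X | X > 2] = (3 + 4) / 2 = 7/2.

7/2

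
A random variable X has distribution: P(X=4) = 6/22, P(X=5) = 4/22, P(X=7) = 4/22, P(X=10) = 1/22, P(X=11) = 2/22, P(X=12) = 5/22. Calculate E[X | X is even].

P(X is even) = 6/11.
Σ over the event: 4·3/11 + 10·1/22 + 12·5/22 = 47/11.
E[X | X is even] = (47/11) / (6/11) = 47/6.

47/6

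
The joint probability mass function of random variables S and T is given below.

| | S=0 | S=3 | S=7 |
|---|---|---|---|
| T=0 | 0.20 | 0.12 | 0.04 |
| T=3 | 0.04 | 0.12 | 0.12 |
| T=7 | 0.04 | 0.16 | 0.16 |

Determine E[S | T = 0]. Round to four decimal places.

P(T = 0) = 0.36.
Σ S·P over the event = 0·(0.20) + 3·(0.12) + 7·(0.04) = 0.64.
E[S | T = 0] = (0.64) / (0.36) = 1.7778.

1.7778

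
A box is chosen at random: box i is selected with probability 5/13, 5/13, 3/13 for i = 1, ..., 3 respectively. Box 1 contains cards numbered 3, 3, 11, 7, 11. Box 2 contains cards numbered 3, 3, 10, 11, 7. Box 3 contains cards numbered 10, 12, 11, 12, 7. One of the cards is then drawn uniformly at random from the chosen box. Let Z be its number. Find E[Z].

E[Z | box 1] = (3+3+11+7+11)/5 = 7.
E[Z | box 2] = (3+3+10+11+7)/5 = 34/5.
E[Z | box 3] = (10+12+11+12+7)/5 = 52/5.
By the law of total expectation,
E[Z] = (5/13)·(7) + (5/13)·(34/5) + (3/13)·(52/5) = 501/65.

501/65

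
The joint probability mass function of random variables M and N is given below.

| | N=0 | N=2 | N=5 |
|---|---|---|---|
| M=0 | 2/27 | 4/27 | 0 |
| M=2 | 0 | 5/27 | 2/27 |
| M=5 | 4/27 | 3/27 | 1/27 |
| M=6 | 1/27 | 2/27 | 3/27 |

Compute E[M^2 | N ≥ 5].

47/2

P(N ≥ 5) = 2/9.
Summing M^2·P(M=x,N=y) over the conditioning event gives 47/9.
E[M^2 | N ≥ 5] = (47/9) / (2/9) = 47/2.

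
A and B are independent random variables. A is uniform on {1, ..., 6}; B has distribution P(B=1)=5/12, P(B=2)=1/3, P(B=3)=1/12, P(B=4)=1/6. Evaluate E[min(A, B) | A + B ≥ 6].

20/9

P(A + B ≥ 6) = 1/2.
Summing min(A,B)·P(x,y) over outcomes with A + B ≥ 6 gives 10/9.
E[min(A, B) | A + B ≥ 6] = (10/9) / (1/2) = 20/9.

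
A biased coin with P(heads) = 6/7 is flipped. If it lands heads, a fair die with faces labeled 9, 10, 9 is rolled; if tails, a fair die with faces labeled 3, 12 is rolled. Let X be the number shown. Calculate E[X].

E[X | heads] = (9+10+9)/3 = 28/3.
E[X | tails] = (3+12)/2 = 15/2.
E[X] = (6/7)·(28/3) + (1/7)·(15/2) = 127/14.

127/14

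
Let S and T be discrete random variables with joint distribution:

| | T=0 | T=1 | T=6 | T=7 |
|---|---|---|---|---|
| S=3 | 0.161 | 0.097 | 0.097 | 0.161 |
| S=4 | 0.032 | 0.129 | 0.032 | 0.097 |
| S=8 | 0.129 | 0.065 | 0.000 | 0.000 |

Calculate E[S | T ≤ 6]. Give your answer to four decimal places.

P(T ≤ 6) = 0.742.
Σ S·P over the event = 3·(0.161) + 3·(0.097) + 3·(0.097) + 4·(0.032) + 4·(0.129) + 4·(0.032) + 8·(0.129) + 8·(0.065) = 3.389.
E[S | T ≤ 6] = (3.389) / (0.742) = 4.5674.

4.5674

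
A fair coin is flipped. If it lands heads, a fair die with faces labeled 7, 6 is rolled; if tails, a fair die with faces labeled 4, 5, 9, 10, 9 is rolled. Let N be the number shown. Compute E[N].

E[N | heads] = (7+6)/2 = 13/2.
E[N | tails] = (4+5+9+10+9)/5 = 37/5.
E[N] = (1/2)·(13/2) + (1/2)·(37/5) = 139/20.

139/20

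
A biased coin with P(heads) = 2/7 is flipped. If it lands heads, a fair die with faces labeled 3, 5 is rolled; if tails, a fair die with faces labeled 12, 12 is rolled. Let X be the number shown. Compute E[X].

68/7

E[X | heads] = (3+5)/2 = 4.
E[X | tails] = (12+12)/2 = 12.
E[X] = (2/7)·(4) + (5/7)·(12) = 68/7.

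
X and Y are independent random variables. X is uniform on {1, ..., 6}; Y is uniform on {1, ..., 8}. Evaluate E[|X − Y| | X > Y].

7/3

P(X > Y) = 5/16.
Summing |X−Y|·P(x,y) over outcomes with X > Y gives 35/48.
E[|X − Y| | X > Y] = (35/48) / (5/16) = 7/3.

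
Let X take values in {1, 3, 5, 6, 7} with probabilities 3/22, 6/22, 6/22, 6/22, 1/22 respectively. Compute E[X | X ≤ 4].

P(X ≤ 4) = 9/22.
Σ over the event: 1·3/22 + 3·3/11 = 21/22.
E[X | X ≤ 4] = (21/22) / (9/22) = 7/3.

7/3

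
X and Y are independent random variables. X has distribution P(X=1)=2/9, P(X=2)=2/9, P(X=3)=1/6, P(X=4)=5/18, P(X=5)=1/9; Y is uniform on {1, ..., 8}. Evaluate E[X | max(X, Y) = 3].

39/17

P(max(X, Y) = 3) = 17/144.
Summing X·P(x,y) over outcomes with max(X, Y) = 3 gives 13/48.
E[X | max(X, Y) = 3] = (13/48) / (17/144) = 39/17.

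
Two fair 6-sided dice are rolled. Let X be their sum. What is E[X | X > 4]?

P(X > 4) = 5/6.
Σ over the event: 5·1/9 + 6·5/36 + 7·1/6 + 8·5/36 + 9·1/9 + 10·1/12 + 11·1/18 + 12·1/36 = 58/9.
E[X | X > 4] = (58/9) / (5/6) = 116/15.

116/15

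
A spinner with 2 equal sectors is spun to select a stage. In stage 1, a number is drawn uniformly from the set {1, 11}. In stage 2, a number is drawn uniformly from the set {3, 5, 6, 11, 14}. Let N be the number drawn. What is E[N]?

E[N | stage 1] = (1+11)/2 = 6.
E[N | stage 2] = (3+5+6+11+14)/5 = 39/5.
By the law of total expectation,
E[N] = (1/2)·(6) + (1/2)·(39/5) = 69/10.

69/10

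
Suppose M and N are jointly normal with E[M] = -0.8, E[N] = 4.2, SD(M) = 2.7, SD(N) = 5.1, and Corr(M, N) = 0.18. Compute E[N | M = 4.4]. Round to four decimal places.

5.9680

E[N | M=x] = μ_N + ρ(σ_N/σ_M)(x − μ_M) for jointly normal variables.
E[N | M=4.4] = 4.2 + (0.18)·(5.1/2.7)·(4.4 − (-0.8)) = 4.2 + (0.34)·(5.2) = 5.9680.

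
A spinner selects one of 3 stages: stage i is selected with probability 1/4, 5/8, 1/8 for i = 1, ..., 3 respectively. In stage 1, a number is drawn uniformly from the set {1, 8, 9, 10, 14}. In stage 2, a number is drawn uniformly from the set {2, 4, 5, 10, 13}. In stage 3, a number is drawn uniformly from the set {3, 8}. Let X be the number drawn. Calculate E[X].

E[X | stage 1] = (1+8+9+10+14)/5 = 42/5.
E[X | stage 2] = (2+4+5+10+13)/5 = 34/5.
E[X | stage 3] = (3+8)/2 = 11/2.
E[X] = (1/4)·(42/5) + (5/8)·(34/5) + (1/8)·(11/2) = 563/80.

563/80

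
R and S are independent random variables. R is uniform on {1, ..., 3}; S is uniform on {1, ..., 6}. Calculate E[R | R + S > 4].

P(R + S > 4) = 2/3.
Summing R·P(x,y) over outcomes with R + S > 4 gives 13/9.
E[R | R + S > 4] = (13/9) / (2/3) = 13/6.

13/6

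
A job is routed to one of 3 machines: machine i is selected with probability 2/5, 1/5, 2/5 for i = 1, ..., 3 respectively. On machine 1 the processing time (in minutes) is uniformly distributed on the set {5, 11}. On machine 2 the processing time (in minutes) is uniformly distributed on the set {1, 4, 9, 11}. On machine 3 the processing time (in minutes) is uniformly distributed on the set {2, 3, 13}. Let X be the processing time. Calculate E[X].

137/20

E[X | machine 1] = (5+11)/2 = 8.
E[X | machine 2] = (1+4+9+11)/4 = 25/4.
E[X | machine 3] = (2+3+13)/3 = 6.
E[X] = (2/5)·(8) + (1/5)·(25/4) + (2/5)·(6) = 137/20.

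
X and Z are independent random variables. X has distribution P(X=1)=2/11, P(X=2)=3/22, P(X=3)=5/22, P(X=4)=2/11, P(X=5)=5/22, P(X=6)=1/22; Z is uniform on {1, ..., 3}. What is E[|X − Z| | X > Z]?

P(X > Z) = 43/66.
Summing |X−Z|·P(x,y) over outcomes with X > Z gives 3/2.
E[|X − Z| | X > Z] = (3/2) / (43/66) = 99/43.

99/43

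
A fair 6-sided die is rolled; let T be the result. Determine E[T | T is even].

Given T is even, T is equally likely to be any of {2, 4, 6}.
E[T | T is even] = (2 + 4 + 6) / 3 = 4.

4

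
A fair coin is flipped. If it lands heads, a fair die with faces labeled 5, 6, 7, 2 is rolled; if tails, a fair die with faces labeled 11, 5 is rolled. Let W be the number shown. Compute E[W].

E[W | heads] = (5+6+7+2)/4 = 5.
E[W | tails] = (11+5)/2 = 8.
E[W] = (1/2)·(5) + (1/2)·(8) = 13/2.

13/2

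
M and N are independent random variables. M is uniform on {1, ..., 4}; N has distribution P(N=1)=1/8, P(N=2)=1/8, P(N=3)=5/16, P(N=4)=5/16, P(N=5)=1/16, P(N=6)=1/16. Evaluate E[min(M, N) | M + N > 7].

18/5

P(M + N > 7) = 5/32.
Summing min(M,N)·P(x,y) over outcomes with M + N > 7 gives 9/16.
E[min(M, N) | M + N > 7] = (9/16) / (5/32) = 18/5.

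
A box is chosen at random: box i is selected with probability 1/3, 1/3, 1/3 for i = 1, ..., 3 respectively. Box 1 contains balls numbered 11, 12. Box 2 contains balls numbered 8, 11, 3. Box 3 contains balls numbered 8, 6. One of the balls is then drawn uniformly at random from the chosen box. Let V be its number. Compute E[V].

155/18

E[V | box 1] = (11+12)/2 = 23/2.
E[V | box 2] = (8+11+3)/3 = 22/3.
E[V | box 3] = (8+6)/2 = 7.
E[V] = (1/3)·(23/2) + (1/3)·(22/3) + (1/3)·(7) = 155/18.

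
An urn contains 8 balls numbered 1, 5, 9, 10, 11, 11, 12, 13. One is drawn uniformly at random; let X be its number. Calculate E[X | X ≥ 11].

47/4

P(X ≥ 11) = 1/2.
Σ over the event: 11·1/4 + 12·1/8 + 13·1/8 = 47/8.
E[X | X ≥ 11] = (47/8) / (1/2) = 47/4.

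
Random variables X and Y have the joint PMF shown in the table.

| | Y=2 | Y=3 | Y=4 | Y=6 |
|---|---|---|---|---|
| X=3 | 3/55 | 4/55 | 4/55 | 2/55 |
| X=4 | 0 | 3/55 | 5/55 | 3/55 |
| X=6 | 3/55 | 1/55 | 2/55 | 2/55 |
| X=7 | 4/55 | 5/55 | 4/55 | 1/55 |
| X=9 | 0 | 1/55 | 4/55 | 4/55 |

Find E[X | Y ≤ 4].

P(Y ≤ 4) = 43/55.
Summing X·P(X=x,Y=y) over the conditioning event gives 237/55.
E[X | Y ≤ 4] = (237/55) / (43/55) = 237/43.

237/43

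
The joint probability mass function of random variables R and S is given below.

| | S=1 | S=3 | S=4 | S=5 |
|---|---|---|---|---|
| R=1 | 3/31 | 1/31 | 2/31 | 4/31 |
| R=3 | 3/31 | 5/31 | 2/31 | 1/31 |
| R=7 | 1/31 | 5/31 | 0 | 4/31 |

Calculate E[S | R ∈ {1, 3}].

65/21

P(R ∈ {1, 3}) = 21/31.
Σ S·P over the event = 1·(3/31) + 3·(1/31) + 4·(2/31) + 5·(4/31) + 1·(3/31) + 3·(5/31) + 4·(2/31) + 5·(1/31) = 65/31.
E[S | R ∈ {1, 3}] = (65/31) / (21/31) = 65/21.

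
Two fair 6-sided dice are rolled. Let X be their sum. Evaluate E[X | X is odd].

7

P(X is odd) = 1/2.
Σ over the event: 3·1/18 + 5·1/9 + 7·1/6 + 9·1/9 + 11·1/18 = 7/2.
E[X | X is odd] = (7/2) / (1/2) = 7.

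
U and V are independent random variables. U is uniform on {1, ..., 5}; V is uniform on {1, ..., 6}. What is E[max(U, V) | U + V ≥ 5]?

P(U + V ≥ 5) = 4/5.
Summing max(U,V)·P(x,y) over outcomes with U + V ≥ 5 gives 56/15.
E[max(U, V) | U + V ≥ 5] = (56/15) / (4/5) = 14/3.

14/3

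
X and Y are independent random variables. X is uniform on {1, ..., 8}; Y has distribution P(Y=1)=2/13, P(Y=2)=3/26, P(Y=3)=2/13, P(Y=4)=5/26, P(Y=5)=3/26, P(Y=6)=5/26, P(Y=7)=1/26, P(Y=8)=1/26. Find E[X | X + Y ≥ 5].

29/6

P(X + Y ≥ 5) = 93/104.
Summing X·P(x,y) over outcomes with X + Y ≥ 5 gives 899/208.
E[X | X + Y ≥ 5] = (899/208) / (93/104) = 29/6.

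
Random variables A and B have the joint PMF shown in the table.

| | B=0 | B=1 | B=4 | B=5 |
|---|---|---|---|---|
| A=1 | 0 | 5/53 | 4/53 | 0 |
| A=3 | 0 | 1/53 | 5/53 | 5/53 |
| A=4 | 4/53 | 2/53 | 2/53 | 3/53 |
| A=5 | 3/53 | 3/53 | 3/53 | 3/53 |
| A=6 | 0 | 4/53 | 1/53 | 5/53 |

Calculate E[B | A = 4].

25/11

P(A = 4) = 11/53.
Summing B·P(A=x,B=y) over the conditioning event gives 25/53.
E[B | A = 4] = (25/53) / (11/53) = 25/11.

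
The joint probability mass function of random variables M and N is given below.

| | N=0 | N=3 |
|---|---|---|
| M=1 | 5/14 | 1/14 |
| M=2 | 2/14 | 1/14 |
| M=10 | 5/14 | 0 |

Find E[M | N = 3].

3/2

P(N = 3) = 1/7.
Σ M·P over the event = 1·(1/14) + 2·(1/14) = 3/14.
E[M | N = 3] = (3/14) / (1/7) = 3/2.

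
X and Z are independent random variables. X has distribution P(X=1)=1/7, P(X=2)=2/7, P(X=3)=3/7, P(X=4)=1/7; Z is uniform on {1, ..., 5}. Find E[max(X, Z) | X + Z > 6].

P(X + Z > 6) = 11/35.
Summing max(X,Z)·P(x,y) over outcomes with X + Z > 6 gives 10/7.
E[max(X, Z) | X + Z > 6] = (10/7) / (11/35) = 50/11.

50/11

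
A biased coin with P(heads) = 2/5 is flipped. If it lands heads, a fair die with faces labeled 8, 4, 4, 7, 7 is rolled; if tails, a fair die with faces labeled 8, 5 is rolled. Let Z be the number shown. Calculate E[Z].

E[Z | heads] = (8+4+4+7+7)/5 = 6.
E[Z | tails] = (8+5)/2 = 13/2.
E[Z] = (2/5)·(6) + (3/5)·(13/2) = 63/10.

63/10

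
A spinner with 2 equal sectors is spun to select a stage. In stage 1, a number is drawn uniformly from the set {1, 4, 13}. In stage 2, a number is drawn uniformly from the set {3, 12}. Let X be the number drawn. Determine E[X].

27/4

E[X | stage 1] = (1+4+13)/3 = 6.
E[X | stage 2] = (3+12)/2 = 15/2.
E[X] = (1/2)·(6) + (1/2)·(15/2) = 27/4.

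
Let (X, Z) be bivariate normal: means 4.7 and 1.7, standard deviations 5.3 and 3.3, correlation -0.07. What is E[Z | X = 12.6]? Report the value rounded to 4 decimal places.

1.3557

E[Z | X=x] = μ_Z + ρ(σ_Z/σ_X)(x − μ_X) for jointly normal variables.
E[Z | X=12.6] = 1.7 + (-0.07)·(3.3/5.3)·(12.6 − (4.7)) = 1.7 + (-0.043585)·(7.9) = 1.3557.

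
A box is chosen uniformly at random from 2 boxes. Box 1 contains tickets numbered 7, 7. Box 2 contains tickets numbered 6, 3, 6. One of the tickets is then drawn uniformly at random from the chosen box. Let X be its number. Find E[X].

6

E[X | box 1] = (7+7)/2 = 7.
E[X | box 2] = (6+3+6)/3 = 5.
By the law of total expectation,
E[X] = (1/2)·(7) + (1/2)·(5) = 6.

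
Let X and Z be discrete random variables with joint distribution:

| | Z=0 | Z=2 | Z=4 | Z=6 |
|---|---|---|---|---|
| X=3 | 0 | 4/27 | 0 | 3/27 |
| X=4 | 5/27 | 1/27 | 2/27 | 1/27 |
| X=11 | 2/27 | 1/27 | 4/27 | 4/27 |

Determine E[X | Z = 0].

P(Z = 0) = 7/27.
Σ X·P over the event = 4·(5/27) + 11·(2/27) = 14/9.
E[X | Z = 0] = (14/9) / (7/27) = 6.

6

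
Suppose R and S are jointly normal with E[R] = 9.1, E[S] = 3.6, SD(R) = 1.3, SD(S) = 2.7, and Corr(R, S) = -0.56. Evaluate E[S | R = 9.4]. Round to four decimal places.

3.2511

For a bivariate normal, E[S | R=x] = μ_S + ρ·(σ_S/σ_R)·(x − μ_R).
E[S | R=9.4] = 3.6 + (-0.56)·(2.7/1.3)·(9.4 − (9.1)) = 3.6 + (-1.1631)·(0.3) = 3.2511.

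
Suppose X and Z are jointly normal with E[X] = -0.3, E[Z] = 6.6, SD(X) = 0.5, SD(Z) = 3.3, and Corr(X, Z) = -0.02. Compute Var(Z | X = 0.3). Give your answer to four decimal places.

10.8856

For a bivariate normal, Var(Z | X=x) = σ_Z²(1 − ρ²).
Var(Z | X=0.3) = (3.3)²·(1 − (-0.02)²) = 10.89·0.9996 = 10.8856.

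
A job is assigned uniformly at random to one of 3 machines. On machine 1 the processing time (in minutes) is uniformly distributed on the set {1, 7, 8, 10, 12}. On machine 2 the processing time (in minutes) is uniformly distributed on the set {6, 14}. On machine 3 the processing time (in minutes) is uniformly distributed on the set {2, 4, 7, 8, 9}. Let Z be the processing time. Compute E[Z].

118/15

E[Z | machine 1] = (1+7+8+10+12)/5 = 38/5.
E[Z | machine 2] = (6+14)/2 = 10.
E[Z | machine 3] = (2+4+7+8+9)/5 = 6.
By the law of total expectation,
E[Z] = (1/3)·(38/5) + (1/3)·(10) + (1/3)·(6) = 118/15.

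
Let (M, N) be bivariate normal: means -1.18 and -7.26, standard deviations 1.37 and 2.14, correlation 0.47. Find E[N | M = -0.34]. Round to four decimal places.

-6.6433

The regression of N on M has slope ρ·σ_N/σ_M and passes through (μ_M, μ_N).
E[N | M=-0.34] = -7.26 + (0.47)·(2.14/1.37)·(-0.34 − (-1.18)) = -7.26 + (0.73416)·(0.84) = -6.6433.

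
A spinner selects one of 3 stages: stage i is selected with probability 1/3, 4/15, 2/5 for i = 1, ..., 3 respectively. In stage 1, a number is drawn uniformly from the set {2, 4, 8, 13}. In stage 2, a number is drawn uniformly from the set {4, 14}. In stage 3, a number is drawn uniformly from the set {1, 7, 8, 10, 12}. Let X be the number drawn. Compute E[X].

769/100

E[X | stage 1] = (2+4+8+13)/4 = 27/4.
E[X | stage 2] = (4+14)/2 = 9.
E[X | stage 3] = (1+7+8+10+12)/5 = 38/5.
By the law of total expectation,
E[X] = (1/3)·(27/4) + (4/15)·(9) + (2/5)·(38/5) = 769/100.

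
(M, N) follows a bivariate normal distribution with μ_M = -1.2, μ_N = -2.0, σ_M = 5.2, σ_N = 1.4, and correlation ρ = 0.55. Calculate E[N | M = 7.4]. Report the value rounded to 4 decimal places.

-0.7265

The regression of N on M has slope ρ·σ_N/σ_M and passes through (μ_M, μ_N).
E[N | M=7.4] = -2.0 + (0.55)·(1.4/5.2)·(7.4 − (-1.2)) = -2.0 + (0.14808)·(8.6) = -0.7265.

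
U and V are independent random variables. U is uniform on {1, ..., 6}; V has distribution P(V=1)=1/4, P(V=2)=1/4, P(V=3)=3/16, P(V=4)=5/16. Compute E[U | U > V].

P(U > V) = 55/96.
Summing U·P(x,y) over outcomes with U > V gives 21/8.
E[U | U > V] = (21/8) / (55/96) = 252/55.

252/55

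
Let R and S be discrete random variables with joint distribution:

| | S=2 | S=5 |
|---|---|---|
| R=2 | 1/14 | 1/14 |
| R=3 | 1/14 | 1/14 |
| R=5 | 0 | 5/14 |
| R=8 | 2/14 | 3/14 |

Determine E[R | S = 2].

21/4

P(S = 2) = 2/7.
Σ R·P over the event = 2·(1/14) + 3·(1/14) + 8·(2/14) = 3/2.
E[R | S = 2] = (3/2) / (2/7) = 21/4.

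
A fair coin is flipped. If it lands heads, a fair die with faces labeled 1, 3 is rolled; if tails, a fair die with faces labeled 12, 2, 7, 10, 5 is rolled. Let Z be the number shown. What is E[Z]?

E[Z | heads] = (1+3)/2 = 2.
E[Z | tails] = (12+2+7+10+5)/5 = 36/5.
E[Z] = (1/2)·(2) + (1/2)·(36/5) = 23/5.

23/5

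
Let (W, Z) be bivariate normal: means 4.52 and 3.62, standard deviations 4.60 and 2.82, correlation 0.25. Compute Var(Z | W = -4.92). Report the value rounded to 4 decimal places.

7.4554

Var(Z | W=x) = (1 − ρ²)·σ_Z².
Var(Z | W=-4.92) = (2.82)²·(1 − (0.25)²) = 7.9524·0.9375 = 7.4554.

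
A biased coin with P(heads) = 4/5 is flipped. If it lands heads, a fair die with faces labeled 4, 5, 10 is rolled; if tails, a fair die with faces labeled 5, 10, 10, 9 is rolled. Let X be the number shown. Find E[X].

203/30

E[X | heads] = (4+5+10)/3 = 19/3.
E[X | tails] = (5+10+10+9)/4 = 17/2.
E[X] = (4/5)·(19/3) + (1/5)·(17/2) = 203/30.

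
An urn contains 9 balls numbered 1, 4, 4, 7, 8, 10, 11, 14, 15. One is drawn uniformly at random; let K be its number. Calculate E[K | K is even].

8

P(K is even) = 5/9.
Σ over the event: 4·2/9 + 8·1/9 + 10·1/9 + 14·1/9 = 40/9.
E[K | K is even] = (40/9) / (5/9) = 8.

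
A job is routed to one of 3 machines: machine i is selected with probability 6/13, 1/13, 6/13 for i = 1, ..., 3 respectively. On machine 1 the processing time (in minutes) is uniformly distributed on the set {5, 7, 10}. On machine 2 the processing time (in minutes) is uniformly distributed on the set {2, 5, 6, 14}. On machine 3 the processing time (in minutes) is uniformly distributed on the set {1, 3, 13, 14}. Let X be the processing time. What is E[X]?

E[X | machine 1] = (5+7+10)/3 = 22/3.
E[X | machine 2] = (2+5+6+14)/4 = 27/4.
E[X | machine 3] = (1+3+13+14)/4 = 31/4.
By the law of total expectation,
E[X] = (6/13)·(22/3) + (1/13)·(27/4) + (6/13)·(31/4) = 389/52.

389/52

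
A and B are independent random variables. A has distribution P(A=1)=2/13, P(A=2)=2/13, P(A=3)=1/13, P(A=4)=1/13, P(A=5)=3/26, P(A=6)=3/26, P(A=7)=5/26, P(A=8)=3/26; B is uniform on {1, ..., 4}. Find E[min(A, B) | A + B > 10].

41/11

P(A + B > 10) = 11/104.
Summing min(A,B)·P(x,y) over outcomes with A + B > 10 gives 41/104.
E[min(A, B) | A + B > 10] = (41/104) / (11/104) = 41/11.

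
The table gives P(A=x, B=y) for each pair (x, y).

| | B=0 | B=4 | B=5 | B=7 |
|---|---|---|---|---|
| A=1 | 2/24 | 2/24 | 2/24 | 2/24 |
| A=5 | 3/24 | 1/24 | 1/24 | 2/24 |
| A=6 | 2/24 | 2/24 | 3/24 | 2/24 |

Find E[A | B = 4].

19/5

P(B = 4) = 5/24.
Σ A·P over the event = 1·(2/24) + 5·(1/24) + 6·(2/24) = 19/24.
E[A | B = 4] = (19/24) / (5/24) = 19/5.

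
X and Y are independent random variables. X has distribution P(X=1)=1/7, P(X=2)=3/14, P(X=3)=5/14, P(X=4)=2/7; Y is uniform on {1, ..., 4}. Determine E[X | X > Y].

P(X > Y) = 25/56.
Summing X·P(x,y) over outcomes with X > Y gives 3/2.
E[X | X > Y] = (3/2) / (25/56) = 84/25.

84/25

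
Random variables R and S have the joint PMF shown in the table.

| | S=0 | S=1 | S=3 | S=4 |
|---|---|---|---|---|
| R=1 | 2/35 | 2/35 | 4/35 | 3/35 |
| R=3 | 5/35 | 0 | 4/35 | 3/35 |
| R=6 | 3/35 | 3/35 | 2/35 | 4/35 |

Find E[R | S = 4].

P(S = 4) = 2/7.
Σ R·P over the event = 1·(3/35) + 3·(3/35) + 6·(4/35) = 36/35.
E[R | S = 4] = (36/35) / (2/7) = 18/5.

18/5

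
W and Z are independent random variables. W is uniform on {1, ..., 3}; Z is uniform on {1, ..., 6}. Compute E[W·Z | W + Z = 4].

Outcomes with W + Z = 4: (1,3), (2,2), (3,1), each with probability 1/18.
E[W·Z | W + Z = 4] = (3 + 4 + 3) / 3 = 10/3.

10/3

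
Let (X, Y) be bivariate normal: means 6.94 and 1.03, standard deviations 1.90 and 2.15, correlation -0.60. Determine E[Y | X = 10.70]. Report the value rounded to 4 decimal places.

For a bivariate normal, E[Y | X=x] = μ_Y + ρ·(σ_Y/σ_X)·(x − μ_X).
E[Y | X=10.70] = 1.03 + (-0.60)·(2.15/1.90)·(10.70 − (6.94)) = 1.03 + (-0.678947)·(3.76) = -1.5228.

-1.5228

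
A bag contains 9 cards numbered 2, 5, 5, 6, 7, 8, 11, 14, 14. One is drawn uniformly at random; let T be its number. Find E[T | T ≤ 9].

P(T ≤ 9) = 2/3.
Σ over the event: 2·1/9 + 5·2/9 + 6·1/9 + 7·1/9 + 8·1/9 = 11/3.
E[T | T ≤ 9] = (11/3) / (2/3) = 11/2.

11/2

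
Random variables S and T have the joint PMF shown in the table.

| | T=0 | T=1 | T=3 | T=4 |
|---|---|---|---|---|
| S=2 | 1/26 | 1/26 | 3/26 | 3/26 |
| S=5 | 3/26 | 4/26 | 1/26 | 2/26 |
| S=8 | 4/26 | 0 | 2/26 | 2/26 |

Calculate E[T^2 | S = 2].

19/2

P(S = 2) = 4/13.
Σ T^2·P over the event = 0·(1/26) + 1·(1/26) + 9·(3/26) + 16·(3/26) = 38/13.
E[T^2 | S = 2] = (38/13) / (4/13) = 19/2.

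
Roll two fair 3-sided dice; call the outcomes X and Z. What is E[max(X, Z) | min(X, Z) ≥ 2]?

11/4

P(min(X, Z) ≥ 2) = 4/9.
Summing max(X,Z)·P(x,y) over outcomes with min(X, Z) ≥ 2 gives 11/9.
E[max(X, Z) | min(X, Z) ≥ 2] = (11/9) / (4/9) = 11/4.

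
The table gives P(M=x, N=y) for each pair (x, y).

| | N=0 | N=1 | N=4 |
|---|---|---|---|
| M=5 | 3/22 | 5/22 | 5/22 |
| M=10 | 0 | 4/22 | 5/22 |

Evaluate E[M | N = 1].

65/9

P(N = 1) = 9/22.
Σ M·P over the event = 5·(5/22) + 10·(4/22) = 65/22.
E[M | N = 1] = (65/22) / (9/22) = 65/9.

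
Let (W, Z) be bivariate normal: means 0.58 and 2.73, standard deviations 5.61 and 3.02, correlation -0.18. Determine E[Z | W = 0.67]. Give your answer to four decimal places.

The regression of Z on W has slope ρ·σ_Z/σ_W and passes through (μ_W, μ_Z).
E[Z | W=0.67] = 2.73 + (-0.18)·(3.02/5.61)·(0.67 − (0.58)) = 2.73 + (-0.096898)·(0.09) = 2.7213.

2.7213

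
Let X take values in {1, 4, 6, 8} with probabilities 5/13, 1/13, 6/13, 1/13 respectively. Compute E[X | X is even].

6

P(X is even) = 8/13.
Σ over the event: 4·1/13 + 6·6/13 + 8·1/13 = 48/13.
E[X | X is even] = (48/13) / (8/13) = 6.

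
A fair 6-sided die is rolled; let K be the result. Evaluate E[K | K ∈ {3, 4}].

7/2

P(K ∈ {3, 4}) = 1/3.
Σ over the event: 3·1/6 + 4·1/6 = 7/6.
E[K | K ∈ {3, 4}] = (7/6) / (1/3) = 7/2.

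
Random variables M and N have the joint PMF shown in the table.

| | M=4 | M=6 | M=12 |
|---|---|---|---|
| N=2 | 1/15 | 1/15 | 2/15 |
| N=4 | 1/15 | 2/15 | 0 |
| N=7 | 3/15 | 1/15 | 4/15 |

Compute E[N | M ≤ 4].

P(M ≤ 4) = 1/3.
Summing N·P(M=x,N=y) over the conditioning event gives 9/5.
E[N | M ≤ 4] = (9/5) / (1/3) = 27/5.

27/5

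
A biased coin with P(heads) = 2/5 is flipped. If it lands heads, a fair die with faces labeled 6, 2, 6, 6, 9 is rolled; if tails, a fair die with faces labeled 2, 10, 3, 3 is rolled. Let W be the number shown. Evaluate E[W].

E[W | heads] = (6+2+6+6+9)/5 = 29/5.
E[W | tails] = (2+10+3+3)/4 = 9/2.
By the law of total expectation,
E[W] = (2/5)·(29/5) + (3/5)·(9/2) = 251/50.

251/50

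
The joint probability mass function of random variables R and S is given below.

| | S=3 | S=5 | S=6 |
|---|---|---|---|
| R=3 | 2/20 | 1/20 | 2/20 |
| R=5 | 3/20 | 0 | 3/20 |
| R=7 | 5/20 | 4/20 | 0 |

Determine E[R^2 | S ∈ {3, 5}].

181/5

P(S ∈ {3, 5}) = 3/4.
Σ R^2·P over the event = 9·(2/20) + 9·(1/20) + 25·(3/20) + 49·(5/20) + 49·(4/20) = 543/20.
E[R^2 | S ∈ {3, 5}] = (543/20) / (3/4) = 181/5.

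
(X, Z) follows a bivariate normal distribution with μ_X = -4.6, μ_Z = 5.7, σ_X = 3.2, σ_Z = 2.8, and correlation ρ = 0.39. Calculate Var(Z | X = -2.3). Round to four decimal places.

Var(Z | X=x) = (1 − ρ²)·σ_Z².
Var(Z | X=-2.3) = (2.8)²·(1 − (0.39)²) = 7.84·0.8479 = 6.6475.

6.6475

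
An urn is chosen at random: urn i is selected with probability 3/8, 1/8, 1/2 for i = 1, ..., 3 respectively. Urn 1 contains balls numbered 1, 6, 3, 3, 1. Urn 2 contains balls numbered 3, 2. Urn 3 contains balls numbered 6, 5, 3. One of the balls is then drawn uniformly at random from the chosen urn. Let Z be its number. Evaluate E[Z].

887/240

E[Z | urn 1] = (1+6+3+3+1)/5 = 14/5.
E[Z | urn 2] = (3+2)/2 = 5/2.
E[Z | urn 3] = (6+5+3)/3 = 14/3.
E[Z] = (3/8)·(14/5) + (1/8)·(5/2) + (1/2)·(14/3) = 887/240.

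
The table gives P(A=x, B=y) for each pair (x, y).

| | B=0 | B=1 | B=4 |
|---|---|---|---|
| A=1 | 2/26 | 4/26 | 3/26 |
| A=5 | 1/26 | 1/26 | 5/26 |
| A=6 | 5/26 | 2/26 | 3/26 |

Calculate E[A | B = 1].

P(B = 1) = 7/26.
Σ A·P over the event = 1·(4/26) + 5·(1/26) + 6·(2/26) = 21/26.
E[A | B = 1] = (21/26) / (7/26) = 3.

3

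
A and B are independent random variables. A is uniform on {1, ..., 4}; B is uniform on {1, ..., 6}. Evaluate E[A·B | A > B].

35/6

Outcomes with A > B: (2,1), (3,1), (3,2), (4,1), (4,2), (4,3), each with probability 1/24.
E[A·B | A > B] = (2 + 3 + 6 + 4 + 8 + 12) / 6 = 35/6.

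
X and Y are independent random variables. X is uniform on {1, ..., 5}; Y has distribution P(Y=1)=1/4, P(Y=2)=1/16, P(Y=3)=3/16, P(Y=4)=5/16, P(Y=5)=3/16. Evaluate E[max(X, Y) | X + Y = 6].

17/4

P(X + Y = 6) = 1/5.
Summing max(X,Y)·P(x,y) over outcomes with X + Y = 6 gives 17/20.
E[max(X, Y) | X + Y = 6] = (17/20) / (1/5) = 17/4.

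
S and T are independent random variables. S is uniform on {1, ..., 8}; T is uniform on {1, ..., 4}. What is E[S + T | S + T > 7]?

P(S + T > 7) = 7/16.
Summing (S+T)·P(x,y) over outcomes with S + T > 7 gives 33/8.
E[S + T | S + T > 7] = (33/8) / (7/16) = 66/7.

66/7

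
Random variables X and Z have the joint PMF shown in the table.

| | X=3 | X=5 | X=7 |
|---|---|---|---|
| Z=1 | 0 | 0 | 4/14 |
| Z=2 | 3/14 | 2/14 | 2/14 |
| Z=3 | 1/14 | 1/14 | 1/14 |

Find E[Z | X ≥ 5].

9/5

P(X ≥ 5) = 5/7.
Σ Z·P over the event = 2·(2/14) + 3·(1/14) + 1·(4/14) + 2·(2/14) + 3·(1/14) = 9/7.
E[Z | X ≥ 5] = (9/7) / (5/7) = 9/5.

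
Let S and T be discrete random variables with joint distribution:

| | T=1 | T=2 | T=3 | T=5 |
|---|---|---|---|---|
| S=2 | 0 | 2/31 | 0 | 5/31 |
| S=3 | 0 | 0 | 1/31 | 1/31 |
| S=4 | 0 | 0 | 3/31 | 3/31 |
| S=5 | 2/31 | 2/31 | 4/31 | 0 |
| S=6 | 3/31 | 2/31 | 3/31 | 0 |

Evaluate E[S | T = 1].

P(T = 1) = 5/31.
Σ S·P over the event = 5·(2/31) + 6·(3/31) = 28/31.
E[S | T = 1] = (28/31) / (5/31) = 28/5.

28/5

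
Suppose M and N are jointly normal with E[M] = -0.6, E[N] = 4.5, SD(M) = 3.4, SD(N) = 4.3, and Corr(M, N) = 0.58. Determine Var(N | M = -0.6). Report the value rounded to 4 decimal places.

12.2700

For a bivariate normal, Var(N | M=x) = σ_N²(1 − ρ²).
Var(N | M=-0.6) = (4.3)²·(1 − (0.58)²) = 18.49·0.6636 = 12.2700.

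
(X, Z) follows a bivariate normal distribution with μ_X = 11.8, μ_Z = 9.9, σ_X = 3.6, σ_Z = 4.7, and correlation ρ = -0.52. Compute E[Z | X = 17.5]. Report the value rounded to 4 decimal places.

The regression of Z on X has slope ρ·σ_Z/σ_X and passes through (μ_X, μ_Z).
E[Z | X=17.5] = 9.9 + (-0.52)·(4.7/3.6)·(17.5 − (11.8)) = 9.9 + (-0.67889)·(5.7) = 6.0303.

6.0303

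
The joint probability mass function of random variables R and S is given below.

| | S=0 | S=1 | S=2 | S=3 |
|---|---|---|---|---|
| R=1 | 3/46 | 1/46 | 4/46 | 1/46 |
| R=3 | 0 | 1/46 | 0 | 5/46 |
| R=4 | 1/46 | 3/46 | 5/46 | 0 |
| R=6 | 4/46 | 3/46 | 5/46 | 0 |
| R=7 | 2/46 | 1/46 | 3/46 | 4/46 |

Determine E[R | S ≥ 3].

22/5

P(S ≥ 3) = 5/23.
Σ R·P over the event = 1·(1/46) + 3·(5/46) + 7·(4/46) = 22/23.
E[R | S ≥ 3] = (22/23) / (5/23) = 22/5.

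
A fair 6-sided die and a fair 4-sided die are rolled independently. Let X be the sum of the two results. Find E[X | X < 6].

P(X < 6) = 5/12.
Σ over the event: 2·1/24 + 3·1/12 + 4·1/8 + 5·1/6 = 5/3.
E[X | X < 6] = (5/3) / (5/12) = 4.

4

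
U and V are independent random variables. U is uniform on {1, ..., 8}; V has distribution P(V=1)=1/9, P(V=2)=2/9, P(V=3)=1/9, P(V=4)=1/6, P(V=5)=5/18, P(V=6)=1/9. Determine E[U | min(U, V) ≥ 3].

P(min(U, V) ≥ 3) = 1/2.
Summing U·P(x,y) over outcomes with min(U, V) ≥ 3 gives 11/4.
E[U | min(U, V) ≥ 3] = (11/4) / (1/2) = 11/2.

11/2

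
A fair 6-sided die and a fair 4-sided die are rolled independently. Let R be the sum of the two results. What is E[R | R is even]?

P(R is even) = 1/2.
Σ over the event: 2·1/24 + 4·1/8 + 6·1/6 + 8·1/8 + 10·1/24 = 3.
E[R | R is even] = (3) / (1/2) = 6.

6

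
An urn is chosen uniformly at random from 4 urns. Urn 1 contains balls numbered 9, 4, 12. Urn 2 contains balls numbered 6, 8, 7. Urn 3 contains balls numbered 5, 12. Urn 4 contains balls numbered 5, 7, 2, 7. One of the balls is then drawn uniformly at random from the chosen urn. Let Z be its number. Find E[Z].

E[Z | urn 1] = (9+4+12)/3 = 25/3.
E[Z | urn 2] = (6+8+7)/3 = 7.
E[Z | urn 3] = (5+12)/2 = 17/2.
E[Z | urn 4] = (5+7+2+7)/4 = 21/4.
E[Z] = (1/4)·(25/3) + (1/4)·(7) + (1/4)·(17/2) + (1/4)·(21/4) = 349/48.

349/48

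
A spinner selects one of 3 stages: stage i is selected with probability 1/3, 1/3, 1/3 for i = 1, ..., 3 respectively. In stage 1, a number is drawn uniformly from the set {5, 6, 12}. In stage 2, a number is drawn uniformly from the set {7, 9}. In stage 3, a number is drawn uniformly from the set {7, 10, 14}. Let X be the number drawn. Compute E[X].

E[X | stage 1] = (5+6+12)/3 = 23/3.
E[X | stage 2] = (7+9)/2 = 8.
E[X | stage 3] = (7+10+14)/3 = 31/3.
By the law of total expectation,
E[X] = (1/3)·(23/3) + (1/3)·(8) + (1/3)·(31/3) = 26/3.

26/3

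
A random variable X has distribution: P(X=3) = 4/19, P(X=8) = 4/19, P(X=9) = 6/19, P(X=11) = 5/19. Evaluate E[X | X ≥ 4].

P(X ≥ 4) = 15/19.
Σ over the event: 8·4/19 + 9·6/19 + 11·5/19 = 141/19.
E[X | X ≥ 4] = (141/19) / (15/19) = 47/5.

47/5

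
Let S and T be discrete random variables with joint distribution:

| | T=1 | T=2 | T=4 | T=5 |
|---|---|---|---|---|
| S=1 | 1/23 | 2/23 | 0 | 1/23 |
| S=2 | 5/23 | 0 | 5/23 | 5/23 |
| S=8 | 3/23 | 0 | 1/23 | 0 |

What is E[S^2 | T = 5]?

7/2

P(T = 5) = 6/23.
Σ S^2·P over the event = 1·(1/23) + 4·(5/23) = 21/23.
E[S^2 | T = 5] = (21/23) / (6/23) = 7/2.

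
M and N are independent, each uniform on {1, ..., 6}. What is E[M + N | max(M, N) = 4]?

Outcomes with max(M, N) = 4: (1,4), (2,4), (3,4), (4,1), (4,2), (4,3), (4,4), each with probability 1/36.
E[M + N | max(M, N) = 4] = (5 + 6 + 7 + 5 + 6 + 7 + 8) / 7 = 44/7.

44/7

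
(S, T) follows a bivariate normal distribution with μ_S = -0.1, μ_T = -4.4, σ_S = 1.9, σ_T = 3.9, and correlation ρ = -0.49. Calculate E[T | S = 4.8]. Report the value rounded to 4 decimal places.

-9.3284

For a bivariate normal, E[T | S=x] = μ_T + ρ·(σ_T/σ_S)·(x − μ_S).
E[T | S=4.8] = -4.4 + (-0.49)·(3.9/1.9)·(4.8 − (-0.1)) = -4.4 + (-1.0058)·(4.9) = -9.3284.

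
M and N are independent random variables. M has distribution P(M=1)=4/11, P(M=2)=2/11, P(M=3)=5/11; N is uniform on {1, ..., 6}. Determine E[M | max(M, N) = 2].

P(max(M, N) = 2) = 4/33.
Summing M·P(x,y) over outcomes with max(M, N) = 2 gives 2/11.
E[M | max(M, N) = 2] = (2/11) / (4/33) = 3/2.

3/2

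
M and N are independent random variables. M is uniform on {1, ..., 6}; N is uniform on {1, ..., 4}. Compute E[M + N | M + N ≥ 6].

52/7

P(M + N ≥ 6) = 7/12.
Summing (M+N)·P(x,y) over outcomes with M + N ≥ 6 gives 13/3.
E[M + N | M + N ≥ 6] = (13/3) / (7/12) = 52/7.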